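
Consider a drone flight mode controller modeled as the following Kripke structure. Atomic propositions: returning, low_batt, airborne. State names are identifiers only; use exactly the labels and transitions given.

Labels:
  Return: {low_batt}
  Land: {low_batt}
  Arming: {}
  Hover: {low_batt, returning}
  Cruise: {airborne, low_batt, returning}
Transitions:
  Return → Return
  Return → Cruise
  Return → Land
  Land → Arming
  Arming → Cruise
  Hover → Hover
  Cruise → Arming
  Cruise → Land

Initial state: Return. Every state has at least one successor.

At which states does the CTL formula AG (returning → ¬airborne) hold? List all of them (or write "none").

{Hover}

States satisfying returning → ¬airborne: {Return, Land, Arming, Hover}.
States satisfying AG (returning → ¬airborne): {Hover}.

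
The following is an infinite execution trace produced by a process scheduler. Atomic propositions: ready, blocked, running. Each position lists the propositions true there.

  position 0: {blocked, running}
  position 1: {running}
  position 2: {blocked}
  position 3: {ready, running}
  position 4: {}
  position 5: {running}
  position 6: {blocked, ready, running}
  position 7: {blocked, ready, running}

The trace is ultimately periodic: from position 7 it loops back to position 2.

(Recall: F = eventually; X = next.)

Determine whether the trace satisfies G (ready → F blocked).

Holds

ready → F blocked holds at every position 0..7, and those are all positions ever visited, so G (ready → F blocked) holds.
Positions where ready holds: 3, 6, 7.
Check F blocked at each: 3→ok, 6→ok, 7→ok.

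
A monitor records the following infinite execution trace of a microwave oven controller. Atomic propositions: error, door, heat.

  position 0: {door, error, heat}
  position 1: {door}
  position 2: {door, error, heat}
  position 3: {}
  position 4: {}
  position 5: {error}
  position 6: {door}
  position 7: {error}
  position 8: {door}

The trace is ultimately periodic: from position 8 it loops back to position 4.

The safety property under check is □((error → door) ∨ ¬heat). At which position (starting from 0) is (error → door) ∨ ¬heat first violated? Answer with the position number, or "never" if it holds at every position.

never

(error → door) ∨ ¬heat holds at every position 0..8, and those are all the positions the trace ever visits, so the invariant □((error → door) ∨ ¬heat) is never violated.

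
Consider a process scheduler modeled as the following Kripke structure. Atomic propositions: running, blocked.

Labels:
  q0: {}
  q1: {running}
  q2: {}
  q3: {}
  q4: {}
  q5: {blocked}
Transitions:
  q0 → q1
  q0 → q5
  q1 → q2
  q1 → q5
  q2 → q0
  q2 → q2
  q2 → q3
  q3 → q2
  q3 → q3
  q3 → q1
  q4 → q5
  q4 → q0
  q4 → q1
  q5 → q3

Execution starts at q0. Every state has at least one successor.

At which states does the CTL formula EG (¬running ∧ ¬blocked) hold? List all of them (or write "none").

{q2, q3}

States satisfying ¬running ∧ ¬blocked: {q0, q2, q3, q4}.
States satisfying EG (¬running ∧ ¬blocked): {q2, q3}.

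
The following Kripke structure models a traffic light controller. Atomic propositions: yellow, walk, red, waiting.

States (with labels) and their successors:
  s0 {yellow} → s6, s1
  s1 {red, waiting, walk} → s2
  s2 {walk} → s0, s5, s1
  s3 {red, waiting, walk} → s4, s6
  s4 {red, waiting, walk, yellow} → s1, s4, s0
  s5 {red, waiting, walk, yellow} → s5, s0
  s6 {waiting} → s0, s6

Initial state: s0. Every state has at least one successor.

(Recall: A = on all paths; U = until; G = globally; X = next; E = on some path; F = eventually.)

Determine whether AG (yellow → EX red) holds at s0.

Holds

States satisfying yellow → EX red: {s0, s1, s2, s3, s4, s5, s6}.
States satisfying AG (yellow → EX red): {s0, s1, s2, s3, s4, s5, s6}.
Every state reachable from s0 satisfies yellow → EX red.
s0 ∈ Sat(AG (yellow → EX red)).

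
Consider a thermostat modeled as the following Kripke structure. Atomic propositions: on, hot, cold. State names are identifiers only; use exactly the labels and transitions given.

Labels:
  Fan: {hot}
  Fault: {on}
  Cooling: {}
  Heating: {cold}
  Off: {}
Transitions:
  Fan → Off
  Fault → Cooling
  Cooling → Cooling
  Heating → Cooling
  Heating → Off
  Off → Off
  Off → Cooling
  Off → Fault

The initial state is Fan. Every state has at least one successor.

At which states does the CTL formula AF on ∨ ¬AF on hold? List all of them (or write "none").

{Fan, Fault, Cooling, Heating, Off}

States satisfying on: {Fault}.
States satisfying AF on: {Fault}.
States satisfying ¬AF on: {Fan, Cooling, Heating, Off}.
States satisfying AF on ∨ ¬AF on: {Fan, Fault, Cooling, Heating, Off}.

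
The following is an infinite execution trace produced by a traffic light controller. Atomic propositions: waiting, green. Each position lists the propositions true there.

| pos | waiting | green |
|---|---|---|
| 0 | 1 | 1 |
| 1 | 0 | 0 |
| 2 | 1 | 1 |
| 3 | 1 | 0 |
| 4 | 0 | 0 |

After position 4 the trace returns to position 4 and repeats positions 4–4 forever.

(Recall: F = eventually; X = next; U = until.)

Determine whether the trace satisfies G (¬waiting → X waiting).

¬waiting → X waiting must hold at every position from 0 onward. It fails at position 4, so G (¬waiting → X waiting) is false.
Positions where ¬waiting holds: 1, 4.
Check X waiting at each: 1→ok, 4→fails.

Violated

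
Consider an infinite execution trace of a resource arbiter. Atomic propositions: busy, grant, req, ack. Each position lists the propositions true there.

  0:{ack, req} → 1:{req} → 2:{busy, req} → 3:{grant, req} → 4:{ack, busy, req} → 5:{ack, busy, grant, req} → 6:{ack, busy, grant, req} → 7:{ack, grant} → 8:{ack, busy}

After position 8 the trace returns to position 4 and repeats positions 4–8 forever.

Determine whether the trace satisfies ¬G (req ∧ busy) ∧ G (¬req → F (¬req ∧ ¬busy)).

Yes

¬req → F (¬req ∧ ¬busy) holds at every position 0..8, and those are all positions ever visited, so G (¬req → F (¬req ∧ ¬busy)) holds.
Positions where ¬req holds: 7, 8.
Check F (¬req ∧ ¬busy) at each: 7→ok, 8→ok.
At position 0: ¬G (req ∧ busy) is true; G (¬req → F (¬req ∧ ¬busy)) is true; so ¬G (req ∧ busy) ∧ G (¬req → F (¬req ∧ ¬busy)) is true.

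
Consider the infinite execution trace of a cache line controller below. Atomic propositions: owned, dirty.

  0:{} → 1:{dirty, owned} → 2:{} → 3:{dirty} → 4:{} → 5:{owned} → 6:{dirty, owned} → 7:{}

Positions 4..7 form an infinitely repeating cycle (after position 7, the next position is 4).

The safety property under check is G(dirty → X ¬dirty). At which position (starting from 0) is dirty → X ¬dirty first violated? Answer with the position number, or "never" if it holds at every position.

never

dirty → X ¬dirty holds at every position 0..7, and those are all the positions the trace ever visits, so the invariant G(dirty → X ¬dirty) is never violated.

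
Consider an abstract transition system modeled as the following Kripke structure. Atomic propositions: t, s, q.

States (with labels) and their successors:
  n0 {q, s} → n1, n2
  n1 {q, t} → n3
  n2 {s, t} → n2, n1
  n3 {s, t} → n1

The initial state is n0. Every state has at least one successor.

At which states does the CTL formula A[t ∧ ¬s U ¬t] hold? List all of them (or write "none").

States satisfying t ∧ ¬s: {n1}.
States satisfying ¬t: {n0}.
States satisfying A[t ∧ ¬s U ¬t]: {n0}.

{n0}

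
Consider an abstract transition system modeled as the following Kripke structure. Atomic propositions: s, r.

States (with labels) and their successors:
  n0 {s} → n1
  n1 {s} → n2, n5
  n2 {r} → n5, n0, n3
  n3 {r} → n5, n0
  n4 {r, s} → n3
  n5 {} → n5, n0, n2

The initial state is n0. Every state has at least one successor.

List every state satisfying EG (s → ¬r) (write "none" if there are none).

States satisfying s → ¬r: {n0, n1, n2, n3, n5}.
States satisfying EG (s → ¬r): {n0, n1, n2, n3, n5}.

{n0, n1, n2, n3, n5}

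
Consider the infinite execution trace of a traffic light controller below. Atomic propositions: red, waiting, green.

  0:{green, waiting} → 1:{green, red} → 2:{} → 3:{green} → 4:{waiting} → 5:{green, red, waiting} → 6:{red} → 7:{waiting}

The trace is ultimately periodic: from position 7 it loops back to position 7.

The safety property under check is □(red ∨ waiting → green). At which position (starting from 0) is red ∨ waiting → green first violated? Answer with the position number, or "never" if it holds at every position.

Check red ∨ waiting → green at each position in order: 0 ✓, 1 ✓, 2 ✓, 3 ✓.
At position 4 the labels are {waiting}, so red ∨ waiting → green is false there. This is the first violation.

4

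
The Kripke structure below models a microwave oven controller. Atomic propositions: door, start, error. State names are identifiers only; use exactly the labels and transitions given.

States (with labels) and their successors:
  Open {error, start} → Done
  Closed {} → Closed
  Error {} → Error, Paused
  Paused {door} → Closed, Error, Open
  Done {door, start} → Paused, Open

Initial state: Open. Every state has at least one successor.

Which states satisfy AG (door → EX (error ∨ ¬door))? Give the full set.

{Open, Closed, Error, Paused, Done}

States satisfying door → EX (error ∨ ¬door): {Open, Closed, Error, Paused, Done}.
States satisfying AG (door → EX (error ∨ ¬door)): {Open, Closed, Error, Paused, Done}.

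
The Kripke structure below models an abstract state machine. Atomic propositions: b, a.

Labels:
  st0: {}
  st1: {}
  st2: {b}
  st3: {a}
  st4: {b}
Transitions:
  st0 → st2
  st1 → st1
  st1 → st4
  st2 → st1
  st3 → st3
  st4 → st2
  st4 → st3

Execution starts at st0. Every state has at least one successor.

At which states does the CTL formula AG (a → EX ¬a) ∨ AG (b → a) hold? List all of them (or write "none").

States satisfying a → EX ¬a: {st0, st1, st2, st4}.
States satisfying AG (a → EX ¬a): ∅.
States satisfying b → a: {st0, st1, st3}.
States satisfying AG (b → a): {st3}.
States satisfying AG (a → EX ¬a) ∨ AG (b → a): {st3}.

{st3}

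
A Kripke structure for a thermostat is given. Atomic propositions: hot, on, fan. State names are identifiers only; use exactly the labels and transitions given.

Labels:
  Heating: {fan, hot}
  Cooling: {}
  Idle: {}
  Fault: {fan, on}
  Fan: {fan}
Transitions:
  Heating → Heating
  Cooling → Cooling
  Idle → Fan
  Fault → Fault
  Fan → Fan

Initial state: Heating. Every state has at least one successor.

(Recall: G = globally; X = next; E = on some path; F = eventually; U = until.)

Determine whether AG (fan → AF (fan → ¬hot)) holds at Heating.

Violated

States satisfying fan → AF (fan → ¬hot): {Cooling, Idle, Fault, Fan}.
States satisfying AG (fan → AF (fan → ¬hot)): {Cooling, Idle, Fault, Fan}.
Heating is reachable from Heating and violates fan → AF (fan → ¬hot), so AG fails at Heating.
Heating ∉ Sat(AG (fan → AF (fan → ¬hot))).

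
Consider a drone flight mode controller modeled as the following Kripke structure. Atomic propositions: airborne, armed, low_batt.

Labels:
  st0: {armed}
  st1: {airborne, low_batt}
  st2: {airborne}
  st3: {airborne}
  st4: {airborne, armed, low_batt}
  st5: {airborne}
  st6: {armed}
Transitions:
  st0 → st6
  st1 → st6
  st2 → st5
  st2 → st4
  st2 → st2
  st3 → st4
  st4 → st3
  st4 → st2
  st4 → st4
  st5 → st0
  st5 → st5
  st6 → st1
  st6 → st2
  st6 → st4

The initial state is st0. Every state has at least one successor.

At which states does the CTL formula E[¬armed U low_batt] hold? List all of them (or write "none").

States satisfying ¬armed: {st1, st2, st3, st5}.
States satisfying low_batt: {st1, st4}.
States satisfying E[¬armed U low_batt]: {st1, st2, st3, st4}.

{st1, st2, st3, st4}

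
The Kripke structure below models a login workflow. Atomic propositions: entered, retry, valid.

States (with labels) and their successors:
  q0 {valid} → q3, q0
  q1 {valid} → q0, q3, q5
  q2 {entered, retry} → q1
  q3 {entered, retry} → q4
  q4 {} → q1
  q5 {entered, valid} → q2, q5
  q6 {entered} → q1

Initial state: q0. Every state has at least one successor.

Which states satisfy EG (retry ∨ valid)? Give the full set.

{q0, q1, q2, q5}

States satisfying retry ∨ valid: {q0, q1, q2, q3, q5}.
States satisfying EG (retry ∨ valid): {q0, q1, q2, q5}.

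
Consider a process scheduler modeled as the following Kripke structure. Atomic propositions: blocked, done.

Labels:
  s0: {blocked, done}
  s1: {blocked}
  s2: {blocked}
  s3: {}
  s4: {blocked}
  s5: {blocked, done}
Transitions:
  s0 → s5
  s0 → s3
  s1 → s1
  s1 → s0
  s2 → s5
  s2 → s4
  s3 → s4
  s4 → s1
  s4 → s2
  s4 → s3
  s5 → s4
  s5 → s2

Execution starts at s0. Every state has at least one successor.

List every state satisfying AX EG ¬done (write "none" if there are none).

States satisfying EG ¬done: {s1, s2, s3, s4}.
States satisfying AX EG ¬done: {s3, s4, s5}.

{s3, s4, s5}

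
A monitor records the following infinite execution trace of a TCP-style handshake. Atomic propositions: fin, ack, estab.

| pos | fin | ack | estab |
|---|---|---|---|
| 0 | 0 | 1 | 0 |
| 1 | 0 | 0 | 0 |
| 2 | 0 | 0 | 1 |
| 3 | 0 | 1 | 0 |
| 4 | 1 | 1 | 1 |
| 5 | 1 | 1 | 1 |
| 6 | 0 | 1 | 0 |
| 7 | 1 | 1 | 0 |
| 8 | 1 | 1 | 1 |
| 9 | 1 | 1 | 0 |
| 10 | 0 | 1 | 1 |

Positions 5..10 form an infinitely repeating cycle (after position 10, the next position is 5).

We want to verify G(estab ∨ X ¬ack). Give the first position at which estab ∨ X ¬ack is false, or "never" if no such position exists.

Check estab ∨ X ¬ack at each position in order: 0 ✓, 1 ✓, 2 ✓.
At position 3 the labels are {ack} and the next position 4 has {ack, estab, fin}, so estab ∨ X ¬ack is false there. This is the first violation.

3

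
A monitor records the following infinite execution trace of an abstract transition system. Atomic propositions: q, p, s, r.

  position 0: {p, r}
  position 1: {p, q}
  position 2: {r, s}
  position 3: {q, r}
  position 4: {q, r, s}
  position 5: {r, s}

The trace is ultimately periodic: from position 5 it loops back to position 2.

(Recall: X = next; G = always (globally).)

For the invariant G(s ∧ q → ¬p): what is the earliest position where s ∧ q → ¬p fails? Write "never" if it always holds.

never

s ∧ q → ¬p holds at every position 0..5, and those are all the positions the trace ever visits, so the invariant G(s ∧ q → ¬p) is never violated.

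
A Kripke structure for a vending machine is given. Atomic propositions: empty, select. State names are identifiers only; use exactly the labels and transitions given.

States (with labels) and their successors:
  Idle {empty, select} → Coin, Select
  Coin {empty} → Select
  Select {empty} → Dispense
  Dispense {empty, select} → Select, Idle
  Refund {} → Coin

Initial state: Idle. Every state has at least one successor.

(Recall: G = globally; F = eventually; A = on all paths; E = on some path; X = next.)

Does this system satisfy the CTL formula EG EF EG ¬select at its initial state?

States satisfying EF EG ¬select: ∅.
States satisfying EG EF EG ¬select: ∅.
No suitable path/successor from Idle witnesses the formula.
Idle ∉ Sat(EG EF EG ¬select).

Does not hold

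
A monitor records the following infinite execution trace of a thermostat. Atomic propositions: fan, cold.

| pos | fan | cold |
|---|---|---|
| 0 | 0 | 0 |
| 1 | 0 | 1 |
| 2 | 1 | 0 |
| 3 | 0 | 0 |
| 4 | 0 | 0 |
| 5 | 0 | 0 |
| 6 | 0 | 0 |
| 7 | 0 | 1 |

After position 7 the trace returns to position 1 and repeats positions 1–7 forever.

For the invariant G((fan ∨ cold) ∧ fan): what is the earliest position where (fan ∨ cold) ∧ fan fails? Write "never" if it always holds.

0

At position 0 the labels are {}, so (fan ∨ cold) ∧ fan is false there. This is the first violation.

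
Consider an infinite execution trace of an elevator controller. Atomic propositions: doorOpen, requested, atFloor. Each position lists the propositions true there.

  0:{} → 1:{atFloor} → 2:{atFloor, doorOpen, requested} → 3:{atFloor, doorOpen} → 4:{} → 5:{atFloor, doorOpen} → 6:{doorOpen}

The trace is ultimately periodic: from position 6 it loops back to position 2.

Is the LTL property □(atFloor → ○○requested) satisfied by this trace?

atFloor → ○○requested must hold at every position from 0 onward. It fails at position 1, so □(atFloor → ○○requested) is false.
Positions where atFloor holds: 1, 2, 3, 5.
Check ○○requested at each: 1→fails, 2→fails, 3→fails, 5→ok.

Does not hold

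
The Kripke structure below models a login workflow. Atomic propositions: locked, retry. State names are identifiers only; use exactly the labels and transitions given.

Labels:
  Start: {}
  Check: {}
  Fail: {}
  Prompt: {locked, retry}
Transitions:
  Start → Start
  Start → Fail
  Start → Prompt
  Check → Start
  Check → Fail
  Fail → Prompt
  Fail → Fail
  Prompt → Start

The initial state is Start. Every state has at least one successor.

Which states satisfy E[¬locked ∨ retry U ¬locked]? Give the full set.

States satisfying ¬locked ∨ retry: {Start, Check, Fail, Prompt}.
States satisfying ¬locked: {Start, Check, Fail}.
States satisfying E[¬locked ∨ retry U ¬locked]: {Start, Check, Fail, Prompt}.

{Start, Check, Fail, Prompt}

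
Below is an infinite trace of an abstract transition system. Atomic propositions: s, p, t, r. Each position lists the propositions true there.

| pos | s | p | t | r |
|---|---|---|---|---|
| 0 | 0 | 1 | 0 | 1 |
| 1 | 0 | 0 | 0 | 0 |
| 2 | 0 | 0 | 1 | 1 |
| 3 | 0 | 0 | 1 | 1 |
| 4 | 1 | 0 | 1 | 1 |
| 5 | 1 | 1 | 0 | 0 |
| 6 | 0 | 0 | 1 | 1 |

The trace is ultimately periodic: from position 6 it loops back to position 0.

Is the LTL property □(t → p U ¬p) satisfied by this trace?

Yes

t → p U ¬p holds at every position 0..6, and those are all positions ever visited, so □(t → p U ¬p) holds.
Positions where t holds: 2, 3, 4, 6.
Check p U ¬p at each: 2→ok, 3→ok, 4→ok, 6→ok.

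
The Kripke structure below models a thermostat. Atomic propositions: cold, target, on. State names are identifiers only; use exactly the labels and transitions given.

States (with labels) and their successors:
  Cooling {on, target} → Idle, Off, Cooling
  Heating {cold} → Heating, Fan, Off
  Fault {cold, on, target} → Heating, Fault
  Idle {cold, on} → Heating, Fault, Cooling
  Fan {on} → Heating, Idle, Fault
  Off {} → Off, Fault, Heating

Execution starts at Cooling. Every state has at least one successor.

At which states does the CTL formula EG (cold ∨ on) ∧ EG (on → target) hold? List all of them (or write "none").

States satisfying cold ∨ on: {Cooling, Heating, Fault, Idle, Fan}.
States satisfying EG (cold ∨ on): {Cooling, Heating, Fault, Idle, Fan}.
States satisfying on → target: {Cooling, Heating, Fault, Off}.
States satisfying EG (on → target): {Cooling, Heating, Fault, Off}.
States satisfying EG (cold ∨ on) ∧ EG (on → target): {Cooling, Heating, Fault}.

{Cooling, Heating, Fault}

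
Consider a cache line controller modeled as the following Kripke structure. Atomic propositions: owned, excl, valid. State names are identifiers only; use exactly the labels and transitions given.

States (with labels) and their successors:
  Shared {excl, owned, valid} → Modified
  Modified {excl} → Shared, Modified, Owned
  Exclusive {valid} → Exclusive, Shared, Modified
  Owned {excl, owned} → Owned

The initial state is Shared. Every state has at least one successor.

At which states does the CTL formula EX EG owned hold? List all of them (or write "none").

States satisfying EG owned: {Owned}.
States satisfying EX EG owned: {Modified, Owned}.

{Modified, Owned}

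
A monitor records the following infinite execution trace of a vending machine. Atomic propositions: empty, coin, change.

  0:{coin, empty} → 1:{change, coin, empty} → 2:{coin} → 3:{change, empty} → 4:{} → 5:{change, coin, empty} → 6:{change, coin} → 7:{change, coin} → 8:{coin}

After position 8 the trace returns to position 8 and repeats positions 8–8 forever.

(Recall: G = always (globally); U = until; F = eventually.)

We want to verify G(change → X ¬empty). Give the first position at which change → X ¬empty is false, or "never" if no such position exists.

change → X ¬empty holds at every position 0..8, and those are all the positions the trace ever visits, so the invariant G(change → X ¬empty) is never violated.

never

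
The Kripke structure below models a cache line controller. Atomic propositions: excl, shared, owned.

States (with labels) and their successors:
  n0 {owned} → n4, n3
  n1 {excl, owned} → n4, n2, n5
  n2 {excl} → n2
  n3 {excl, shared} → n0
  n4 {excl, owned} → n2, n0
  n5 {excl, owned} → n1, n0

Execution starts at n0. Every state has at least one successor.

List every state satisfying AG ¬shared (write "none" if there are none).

States satisfying ¬shared: {n0, n1, n2, n4, n5}.
States satisfying AG ¬shared: {n2}.

{n2}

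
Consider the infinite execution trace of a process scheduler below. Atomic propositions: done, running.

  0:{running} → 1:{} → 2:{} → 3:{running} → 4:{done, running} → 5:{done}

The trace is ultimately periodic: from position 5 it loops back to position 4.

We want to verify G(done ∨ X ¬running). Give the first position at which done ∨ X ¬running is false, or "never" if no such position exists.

2

Check done ∨ X ¬running at each position in order: 0 ✓, 1 ✓.
At position 2 the labels are {} and the next position 3 has {running}, so done ∨ X ¬running is false there. This is the first violation.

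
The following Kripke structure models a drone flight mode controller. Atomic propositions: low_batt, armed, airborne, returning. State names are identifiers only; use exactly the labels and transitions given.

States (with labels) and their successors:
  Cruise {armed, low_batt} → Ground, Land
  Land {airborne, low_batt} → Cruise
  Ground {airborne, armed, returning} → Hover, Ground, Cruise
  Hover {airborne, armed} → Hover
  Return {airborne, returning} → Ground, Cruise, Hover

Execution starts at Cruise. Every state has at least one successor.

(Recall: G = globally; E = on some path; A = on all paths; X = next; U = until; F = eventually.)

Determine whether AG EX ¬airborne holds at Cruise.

States satisfying EX ¬airborne: {Land, Ground, Return}.
States satisfying AG EX ¬airborne: ∅.
Cruise is reachable from Cruise and violates EX ¬airborne, so AG fails at Cruise.
Cruise ∉ Sat(AG EX ¬airborne).

No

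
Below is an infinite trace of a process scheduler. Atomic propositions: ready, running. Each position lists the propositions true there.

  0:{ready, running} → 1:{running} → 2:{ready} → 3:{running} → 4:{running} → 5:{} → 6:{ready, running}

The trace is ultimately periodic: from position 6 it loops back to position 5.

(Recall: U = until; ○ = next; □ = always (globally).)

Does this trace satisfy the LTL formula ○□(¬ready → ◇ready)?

The position after 0 is 1; □(¬ready → ◇ready) is true there.

Holds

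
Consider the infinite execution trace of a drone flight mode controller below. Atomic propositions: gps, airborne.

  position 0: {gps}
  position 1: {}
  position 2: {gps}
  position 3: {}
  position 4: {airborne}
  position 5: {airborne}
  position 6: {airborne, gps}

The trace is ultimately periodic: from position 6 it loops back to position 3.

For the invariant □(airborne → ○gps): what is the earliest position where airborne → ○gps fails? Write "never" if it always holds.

Check airborne → ○gps at each position in order: 0 ✓, 1 ✓, 2 ✓, 3 ✓.
At position 4 the labels are {airborne} and the next position 5 has {airborne}, so airborne → ○gps is false there. This is the first violation.

4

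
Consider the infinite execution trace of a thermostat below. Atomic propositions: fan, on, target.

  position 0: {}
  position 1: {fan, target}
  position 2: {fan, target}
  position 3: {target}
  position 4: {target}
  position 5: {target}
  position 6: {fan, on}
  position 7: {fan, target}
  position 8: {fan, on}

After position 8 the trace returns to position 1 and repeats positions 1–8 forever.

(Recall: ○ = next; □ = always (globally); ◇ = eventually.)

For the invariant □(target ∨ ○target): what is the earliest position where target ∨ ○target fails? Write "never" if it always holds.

never

target ∨ ○target holds at every position 0..8, and those are all the positions the trace ever visits, so the invariant □(target ∨ ○target) is never violated.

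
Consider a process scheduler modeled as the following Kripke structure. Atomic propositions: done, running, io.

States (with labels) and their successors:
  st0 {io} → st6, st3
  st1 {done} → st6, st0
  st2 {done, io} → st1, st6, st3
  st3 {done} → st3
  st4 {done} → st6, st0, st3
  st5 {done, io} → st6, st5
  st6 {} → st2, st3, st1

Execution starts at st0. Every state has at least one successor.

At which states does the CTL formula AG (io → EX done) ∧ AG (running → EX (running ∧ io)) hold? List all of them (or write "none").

{st0, st1, st2, st3, st4, st5, st6}

States satisfying io → EX done: {st0, st1, st2, st3, st4, st5, st6}.
States satisfying AG (io → EX done): {st0, st1, st2, st3, st4, st5, st6}.
States satisfying running → EX (running ∧ io): {st0, st1, st2, st3, st4, st5, st6}.
States satisfying AG (running → EX (running ∧ io)): {st0, st1, st2, st3, st4, st5, st6}.
States satisfying AG (io → EX done) ∧ AG (running → EX (running ∧ io)): {st0, st1, st2, st3, st4, st5, st6}.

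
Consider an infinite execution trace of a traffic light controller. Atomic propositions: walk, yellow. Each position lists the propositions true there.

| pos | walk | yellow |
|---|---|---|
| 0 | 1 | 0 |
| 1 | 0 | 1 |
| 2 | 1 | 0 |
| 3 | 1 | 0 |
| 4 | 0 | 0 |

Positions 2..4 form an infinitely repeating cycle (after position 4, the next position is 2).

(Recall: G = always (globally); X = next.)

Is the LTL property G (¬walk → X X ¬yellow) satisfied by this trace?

Satisfied

¬walk → X X ¬yellow holds at every position 0..4, and those are all positions ever visited, so G (¬walk → X X ¬yellow) holds.
Positions where ¬walk holds: 1, 4.
Check X X ¬yellow at each: 1→ok, 4→ok.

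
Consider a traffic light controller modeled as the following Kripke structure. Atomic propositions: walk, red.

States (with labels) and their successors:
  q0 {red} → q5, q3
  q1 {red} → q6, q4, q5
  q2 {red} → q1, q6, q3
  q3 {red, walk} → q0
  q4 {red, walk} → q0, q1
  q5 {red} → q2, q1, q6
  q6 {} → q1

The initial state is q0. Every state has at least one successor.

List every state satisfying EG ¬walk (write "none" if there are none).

{q0, q1, q2, q5, q6}

States satisfying ¬walk: {q0, q1, q2, q5, q6}.
States satisfying EG ¬walk: {q0, q1, q2, q5, q6}.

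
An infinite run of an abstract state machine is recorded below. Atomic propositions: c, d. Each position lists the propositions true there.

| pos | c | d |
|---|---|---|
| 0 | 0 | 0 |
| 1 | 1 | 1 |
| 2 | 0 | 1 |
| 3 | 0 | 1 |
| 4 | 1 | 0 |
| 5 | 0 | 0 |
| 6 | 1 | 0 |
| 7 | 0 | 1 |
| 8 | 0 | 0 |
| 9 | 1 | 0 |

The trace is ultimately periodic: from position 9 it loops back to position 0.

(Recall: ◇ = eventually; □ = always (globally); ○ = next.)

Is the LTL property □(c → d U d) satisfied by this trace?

Violated

c → d U d must hold at every position from 0 onward. It fails at position 4, so □(c → d U d) is false.
Positions where c holds: 1, 4, 6, 9.
Check d U d at each: 1→ok, 4→fails, 6→fails, 9→fails.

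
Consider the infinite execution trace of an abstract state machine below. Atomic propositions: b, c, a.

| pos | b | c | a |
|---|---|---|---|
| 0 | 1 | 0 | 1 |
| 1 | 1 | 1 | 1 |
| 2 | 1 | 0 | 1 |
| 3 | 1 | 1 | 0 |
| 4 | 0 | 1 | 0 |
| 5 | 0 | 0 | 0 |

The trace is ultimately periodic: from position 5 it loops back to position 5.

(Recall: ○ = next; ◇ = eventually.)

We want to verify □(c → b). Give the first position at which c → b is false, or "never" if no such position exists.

4

Check c → b at each position in order: 0 ✓, 1 ✓, 2 ✓, 3 ✓.
At position 4 the labels are {c}, so c → b is false there. This is the first violation.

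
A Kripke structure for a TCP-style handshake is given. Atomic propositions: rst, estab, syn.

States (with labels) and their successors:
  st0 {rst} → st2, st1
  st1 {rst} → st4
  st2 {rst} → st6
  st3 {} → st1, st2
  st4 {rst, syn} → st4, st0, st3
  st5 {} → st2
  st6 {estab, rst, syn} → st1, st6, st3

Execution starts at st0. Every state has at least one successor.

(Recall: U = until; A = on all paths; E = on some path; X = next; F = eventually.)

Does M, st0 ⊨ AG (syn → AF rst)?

Holds

States satisfying syn → AF rst: {st0, st1, st2, st3, st4, st5, st6}.
States satisfying AG (syn → AF rst): {st0, st1, st2, st3, st4, st5, st6}.
Every state reachable from st0 satisfies syn → AF rst.
st0 ∈ Sat(AG (syn → AF rst)).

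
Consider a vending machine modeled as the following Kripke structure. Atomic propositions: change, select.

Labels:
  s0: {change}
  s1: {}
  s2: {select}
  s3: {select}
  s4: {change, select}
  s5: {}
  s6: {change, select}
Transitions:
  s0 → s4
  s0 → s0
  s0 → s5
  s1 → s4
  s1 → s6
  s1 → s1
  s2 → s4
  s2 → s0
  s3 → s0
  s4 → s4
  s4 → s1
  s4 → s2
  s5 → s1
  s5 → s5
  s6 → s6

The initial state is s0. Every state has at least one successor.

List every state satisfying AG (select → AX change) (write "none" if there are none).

{s6}

States satisfying select → AX change: {s0, s1, s2, s3, s5, s6}.
States satisfying AG (select → AX change): {s6}.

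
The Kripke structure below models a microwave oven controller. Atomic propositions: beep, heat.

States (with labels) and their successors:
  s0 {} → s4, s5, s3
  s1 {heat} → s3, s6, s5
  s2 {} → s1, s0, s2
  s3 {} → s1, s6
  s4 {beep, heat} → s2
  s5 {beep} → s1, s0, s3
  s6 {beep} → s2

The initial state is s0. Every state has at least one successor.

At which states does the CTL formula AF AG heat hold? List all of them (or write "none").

none

States satisfying AG heat: ∅.
States satisfying AF AG heat: ∅.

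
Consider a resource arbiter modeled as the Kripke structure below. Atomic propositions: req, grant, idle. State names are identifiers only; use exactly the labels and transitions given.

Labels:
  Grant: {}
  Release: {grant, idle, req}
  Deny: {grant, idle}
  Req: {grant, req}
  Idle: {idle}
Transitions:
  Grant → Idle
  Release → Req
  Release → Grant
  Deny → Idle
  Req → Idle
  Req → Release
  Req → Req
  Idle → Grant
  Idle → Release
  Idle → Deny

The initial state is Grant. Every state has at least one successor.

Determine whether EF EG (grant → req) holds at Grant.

Holds

States satisfying EG (grant → req): {Grant, Release, Req, Idle}.
States satisfying EF EG (grant → req): {Grant, Release, Deny, Req, Idle}.
Some path from Grant reaches a state where EG (grant → req) holds.
Grant ∈ Sat(EF EG (grant → req)).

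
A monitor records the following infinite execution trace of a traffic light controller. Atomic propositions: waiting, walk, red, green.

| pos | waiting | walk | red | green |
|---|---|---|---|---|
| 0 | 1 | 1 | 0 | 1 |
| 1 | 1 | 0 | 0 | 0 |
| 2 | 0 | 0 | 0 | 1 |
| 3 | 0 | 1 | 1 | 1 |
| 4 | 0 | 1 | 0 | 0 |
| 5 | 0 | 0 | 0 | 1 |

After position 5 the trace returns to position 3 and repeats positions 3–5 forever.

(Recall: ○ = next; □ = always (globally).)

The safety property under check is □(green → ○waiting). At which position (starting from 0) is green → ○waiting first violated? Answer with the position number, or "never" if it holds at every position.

2

Check green → ○waiting at each position in order: 0 ✓, 1 ✓.
At position 2 the labels are {green} and the next position 3 has {green, red, walk}, so green → ○waiting is false there. This is the first violation.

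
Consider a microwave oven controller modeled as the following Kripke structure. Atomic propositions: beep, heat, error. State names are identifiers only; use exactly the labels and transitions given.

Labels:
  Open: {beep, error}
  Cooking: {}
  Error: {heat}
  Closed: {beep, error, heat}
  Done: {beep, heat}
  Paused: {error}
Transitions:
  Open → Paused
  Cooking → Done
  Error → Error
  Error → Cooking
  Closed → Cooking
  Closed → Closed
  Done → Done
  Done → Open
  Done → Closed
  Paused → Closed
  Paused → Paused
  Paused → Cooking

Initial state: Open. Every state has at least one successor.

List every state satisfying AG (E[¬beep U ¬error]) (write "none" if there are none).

none

States satisfying E[¬beep U ¬error]: {Cooking, Error, Done, Paused}.
States satisfying AG (E[¬beep U ¬error]): ∅.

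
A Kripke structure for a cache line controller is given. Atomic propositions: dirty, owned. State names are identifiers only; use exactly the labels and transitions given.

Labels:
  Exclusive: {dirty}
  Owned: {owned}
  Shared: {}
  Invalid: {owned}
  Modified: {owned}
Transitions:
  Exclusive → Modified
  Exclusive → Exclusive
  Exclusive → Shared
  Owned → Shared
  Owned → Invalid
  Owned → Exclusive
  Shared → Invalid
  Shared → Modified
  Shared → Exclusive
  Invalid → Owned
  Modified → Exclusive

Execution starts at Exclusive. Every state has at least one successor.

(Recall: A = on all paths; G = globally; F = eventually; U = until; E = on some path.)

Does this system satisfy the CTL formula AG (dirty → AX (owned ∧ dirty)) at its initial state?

Violated

States satisfying dirty → AX (owned ∧ dirty): {Owned, Shared, Invalid, Modified}.
States satisfying AG (dirty → AX (owned ∧ dirty)): ∅.
Exclusive is reachable from Exclusive and violates dirty → AX (owned ∧ dirty), so AG fails at Exclusive.
Exclusive ∉ Sat(AG (dirty → AX (owned ∧ dirty))).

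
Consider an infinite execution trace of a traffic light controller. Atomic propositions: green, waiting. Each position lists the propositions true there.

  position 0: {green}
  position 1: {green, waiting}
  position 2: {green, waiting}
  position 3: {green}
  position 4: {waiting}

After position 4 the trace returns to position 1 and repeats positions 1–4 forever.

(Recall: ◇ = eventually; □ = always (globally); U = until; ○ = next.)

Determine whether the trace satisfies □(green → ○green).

green → ○green must hold at every position from 0 onward. It fails at position 3, so □(green → ○green) is false.
Positions where green holds: 0, 1, 2, 3.
Check ○green at each: 0→ok, 1→ok, 2→ok, 3→fails.

No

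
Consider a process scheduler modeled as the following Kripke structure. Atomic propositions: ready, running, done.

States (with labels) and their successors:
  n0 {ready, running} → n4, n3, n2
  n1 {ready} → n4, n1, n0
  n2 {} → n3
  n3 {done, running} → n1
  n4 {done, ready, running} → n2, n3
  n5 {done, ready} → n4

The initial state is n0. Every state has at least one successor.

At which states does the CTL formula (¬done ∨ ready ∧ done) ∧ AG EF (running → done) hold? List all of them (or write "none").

{n0, n1, n2, n4, n5}

States satisfying ¬done: {n0, n1, n2}.
States satisfying ready ∧ done: {n4, n5}.
States satisfying ¬done ∨ ready ∧ done: {n0, n1, n2, n4, n5}.
States satisfying EF (running → done): {n0, n1, n2, n3, n4, n5}.
States satisfying AG EF (running → done): {n0, n1, n2, n3, n4, n5}.
States satisfying (¬done ∨ ready ∧ done) ∧ AG EF (running → done): {n0, n1, n2, n4, n5}.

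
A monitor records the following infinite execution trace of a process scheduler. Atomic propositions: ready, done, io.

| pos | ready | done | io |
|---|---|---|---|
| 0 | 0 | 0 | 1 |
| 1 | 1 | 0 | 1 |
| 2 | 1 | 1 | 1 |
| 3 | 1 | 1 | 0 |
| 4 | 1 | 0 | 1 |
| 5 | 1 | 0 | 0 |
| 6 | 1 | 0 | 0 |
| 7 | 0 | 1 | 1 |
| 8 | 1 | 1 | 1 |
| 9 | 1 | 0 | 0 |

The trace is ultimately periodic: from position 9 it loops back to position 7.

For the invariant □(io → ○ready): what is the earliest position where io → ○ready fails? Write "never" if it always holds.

never

io → ○ready holds at every position 0..9, and those are all the positions the trace ever visits, so the invariant □(io → ○ready) is never violated.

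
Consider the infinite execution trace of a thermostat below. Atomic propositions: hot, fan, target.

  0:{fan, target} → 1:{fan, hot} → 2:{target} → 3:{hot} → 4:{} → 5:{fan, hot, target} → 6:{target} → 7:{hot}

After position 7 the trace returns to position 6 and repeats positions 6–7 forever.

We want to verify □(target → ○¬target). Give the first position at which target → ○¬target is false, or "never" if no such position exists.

5

Check target → ○¬target at each position in order: 0 ✓, 1 ✓, 2 ✓, 3 ✓, 4 ✓.
At position 5 the labels are {fan, hot, target} and the next position 6 has {target}, so target → ○¬target is false there. This is the first violation.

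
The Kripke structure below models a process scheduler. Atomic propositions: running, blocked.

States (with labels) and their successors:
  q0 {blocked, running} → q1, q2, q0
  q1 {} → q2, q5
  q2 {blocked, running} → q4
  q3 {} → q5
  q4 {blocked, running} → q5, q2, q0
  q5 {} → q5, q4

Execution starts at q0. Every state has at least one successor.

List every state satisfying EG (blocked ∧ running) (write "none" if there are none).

{q0, q2, q4}

States satisfying blocked ∧ running: {q0, q2, q4}.
States satisfying EG (blocked ∧ running): {q0, q2, q4}.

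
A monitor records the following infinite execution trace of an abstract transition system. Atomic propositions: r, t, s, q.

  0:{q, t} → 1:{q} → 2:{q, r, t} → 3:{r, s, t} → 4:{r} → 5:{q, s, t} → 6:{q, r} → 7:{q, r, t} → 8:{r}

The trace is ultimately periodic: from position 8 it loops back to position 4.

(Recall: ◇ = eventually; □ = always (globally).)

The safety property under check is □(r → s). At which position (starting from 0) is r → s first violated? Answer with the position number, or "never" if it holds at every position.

Check r → s at each position in order: 0 ✓, 1 ✓.
At position 2 the labels are {q, r, t}, so r → s is false there. This is the first violation.

2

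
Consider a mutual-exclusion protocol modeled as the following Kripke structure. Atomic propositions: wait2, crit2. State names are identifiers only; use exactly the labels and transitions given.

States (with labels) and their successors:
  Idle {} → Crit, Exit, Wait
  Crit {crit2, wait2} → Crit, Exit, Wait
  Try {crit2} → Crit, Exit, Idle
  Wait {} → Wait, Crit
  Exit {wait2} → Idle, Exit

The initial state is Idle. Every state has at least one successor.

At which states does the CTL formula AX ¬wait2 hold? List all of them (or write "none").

none

States satisfying ¬wait2: {Idle, Try, Wait}.
States satisfying AX ¬wait2: ∅.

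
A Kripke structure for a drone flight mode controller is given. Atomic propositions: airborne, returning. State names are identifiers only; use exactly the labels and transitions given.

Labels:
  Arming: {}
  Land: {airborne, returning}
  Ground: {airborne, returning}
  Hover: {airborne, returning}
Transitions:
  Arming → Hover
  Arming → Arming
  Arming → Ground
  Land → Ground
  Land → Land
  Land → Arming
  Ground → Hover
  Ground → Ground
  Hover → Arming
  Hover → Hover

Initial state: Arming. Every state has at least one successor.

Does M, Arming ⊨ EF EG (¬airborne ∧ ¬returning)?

States satisfying EG (¬airborne ∧ ¬returning): {Arming}.
States satisfying EF EG (¬airborne ∧ ¬returning): {Arming, Land, Ground, Hover}.
Some path from Arming reaches a state where EG (¬airborne ∧ ¬returning) holds.
Arming ∈ Sat(EF EG (¬airborne ∧ ¬returning)).

Yes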